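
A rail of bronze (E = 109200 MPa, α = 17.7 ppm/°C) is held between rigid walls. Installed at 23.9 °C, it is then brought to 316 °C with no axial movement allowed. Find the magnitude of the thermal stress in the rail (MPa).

565 MPa

E = 109200 MPa = 109.2 GPa.
ΔT = 292.1 K. Constrained thermal stress σ = E·α·ΔT = 109.2×10³ MPa × 17.7×10⁻⁶ × 292.1 = 565 MPa (compressive).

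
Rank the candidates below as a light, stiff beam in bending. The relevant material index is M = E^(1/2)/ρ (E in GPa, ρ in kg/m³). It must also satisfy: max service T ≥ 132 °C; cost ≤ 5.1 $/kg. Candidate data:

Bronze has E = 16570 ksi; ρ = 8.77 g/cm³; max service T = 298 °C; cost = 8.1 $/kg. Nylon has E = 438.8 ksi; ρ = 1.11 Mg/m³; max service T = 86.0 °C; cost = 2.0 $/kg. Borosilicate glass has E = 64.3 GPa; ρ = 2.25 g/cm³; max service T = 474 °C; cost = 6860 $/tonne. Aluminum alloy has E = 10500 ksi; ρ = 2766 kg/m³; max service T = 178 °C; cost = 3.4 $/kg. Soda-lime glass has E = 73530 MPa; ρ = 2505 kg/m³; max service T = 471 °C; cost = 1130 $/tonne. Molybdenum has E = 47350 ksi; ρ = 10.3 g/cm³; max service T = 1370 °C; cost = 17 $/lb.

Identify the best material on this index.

Screen on constraints: max service T ≥ 132 °C; cost ≤ 5.1 $/kg. Survivors: aluminum alloy, soda-lime glass.
Normalizing units and computing the index:
  aluminum alloy: E = 72.39 GPa, ρ = 2766 kg/m³
  soda-lime glass: E = 73.53 GPa, ρ = 2505 kg/m³
  soda-lime glass: M = 3.42×10⁻³
  aluminum alloy: M = 3.08×10⁻³
Highest index: soda-lime glass.

soda-lime glass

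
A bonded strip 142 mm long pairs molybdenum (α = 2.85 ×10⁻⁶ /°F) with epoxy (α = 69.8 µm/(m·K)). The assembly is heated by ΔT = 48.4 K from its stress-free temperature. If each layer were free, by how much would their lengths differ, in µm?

444 µm

molybdenum: α = 2.85×10⁻⁶/°F × 9/5 = 5.13×10⁻⁶/K.
Δα = |5.13 − 69.8|×10⁻⁶/K = 64.7×10⁻⁶/K.
ΔL_mismatch = Δα·L·ΔT = 64.7×10⁻⁶ × 142.0 mm × 48.4 K = 444 µm.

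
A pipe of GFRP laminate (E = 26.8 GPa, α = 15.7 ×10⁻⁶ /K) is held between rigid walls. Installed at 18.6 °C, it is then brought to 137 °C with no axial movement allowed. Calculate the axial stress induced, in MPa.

ΔT = 118.4 K. Constrained thermal stress σ = E·α·ΔT = 26.80×10³ MPa × 15.7×10⁻⁶ × 118.4 = 49.8 MPa (compressive).

49.8 MPa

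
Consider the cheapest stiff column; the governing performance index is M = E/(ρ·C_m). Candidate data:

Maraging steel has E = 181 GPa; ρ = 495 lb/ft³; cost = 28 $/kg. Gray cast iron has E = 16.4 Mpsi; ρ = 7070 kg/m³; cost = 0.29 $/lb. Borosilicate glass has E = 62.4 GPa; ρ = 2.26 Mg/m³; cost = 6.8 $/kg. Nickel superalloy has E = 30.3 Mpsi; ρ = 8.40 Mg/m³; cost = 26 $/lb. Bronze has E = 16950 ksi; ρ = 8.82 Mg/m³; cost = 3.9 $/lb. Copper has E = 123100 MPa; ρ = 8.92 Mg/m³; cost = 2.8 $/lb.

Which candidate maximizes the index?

gray cast iron

Convert each candidate to consistent units, then evaluate M:
  maraging steel: E = 181.0 GPa, ρ = 7929 kg/m³, cost = 28.00 $/kg
  gray cast iron: E = 113.1 GPa, ρ = 7070 kg/m³, cost = 0.6393 $/kg
  borosilicate glass: E = 62.40 GPa, ρ = 2260 kg/m³, cost = 6.800 $/kg
  nickel superalloy: E = 208.9 GPa, ρ = 8400 kg/m³, cost = 57.32 $/kg
  bronze: E = 116.9 GPa, ρ = 8820 kg/m³, cost = 8.598 $/kg
  copper: E = 123.1 GPa, ρ = 8920 kg/m³, cost = 6.173 $/kg
  gray cast iron: M = 25.0 MN·m per $
  borosilicate glass: M = 4.06 MN·m per $
  copper: M = 2.24 MN·m per $
  bronze: M = 1.54 MN·m per $
  maraging steel: M = 0.815 MN·m per $
  nickel superalloy: M = 0.434 MN·m per $
Gray cast iron has the largest M.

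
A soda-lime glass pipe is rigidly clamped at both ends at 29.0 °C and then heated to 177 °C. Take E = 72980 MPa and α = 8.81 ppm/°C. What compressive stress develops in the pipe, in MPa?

E = 72980 MPa = 72.98 GPa.
ΔT = 148.0 K. Constrained thermal stress σ = E·α·ΔT = 72.98×10³ MPa × 8.81×10⁻⁶ × 148.0 = 95.2 MPa (compressive).

95.2 MPa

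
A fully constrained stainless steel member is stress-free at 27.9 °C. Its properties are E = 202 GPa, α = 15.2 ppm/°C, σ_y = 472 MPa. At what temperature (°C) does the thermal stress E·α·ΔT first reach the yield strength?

E·α·ΔT = 472.0 MPa ⇒ ΔT = 472.0 / (202.0×10³ × 15.2×10⁻⁶) = 153.7 K.
T = 27.9 + 153.7 = 181.6 °C.

182 °C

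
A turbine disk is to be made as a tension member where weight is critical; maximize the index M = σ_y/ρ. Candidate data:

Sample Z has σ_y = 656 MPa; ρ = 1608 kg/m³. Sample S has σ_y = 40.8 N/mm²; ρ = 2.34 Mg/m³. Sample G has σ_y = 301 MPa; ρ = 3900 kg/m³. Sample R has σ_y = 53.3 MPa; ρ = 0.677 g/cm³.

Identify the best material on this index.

Putting every candidate on a common basis:
  sample Z: σ_y = 656.0 MPa, ρ = 1608 kg/m³
  sample S: σ_y = 40.80 MPa, ρ = 2340 kg/m³
  sample G: σ_y = 301.0 MPa, ρ = 3900 kg/m³
  sample R: σ_y = 53.30 MPa, ρ = 677.0 kg/m³
  sample Z: M = 408 kN·m/kg
  sample R: M = 78.7 kN·m/kg
  sample G: M = 77.2 kN·m/kg
  sample S: M = 17.4 kN·m/kg
The maximum is for sample Z.

sample Z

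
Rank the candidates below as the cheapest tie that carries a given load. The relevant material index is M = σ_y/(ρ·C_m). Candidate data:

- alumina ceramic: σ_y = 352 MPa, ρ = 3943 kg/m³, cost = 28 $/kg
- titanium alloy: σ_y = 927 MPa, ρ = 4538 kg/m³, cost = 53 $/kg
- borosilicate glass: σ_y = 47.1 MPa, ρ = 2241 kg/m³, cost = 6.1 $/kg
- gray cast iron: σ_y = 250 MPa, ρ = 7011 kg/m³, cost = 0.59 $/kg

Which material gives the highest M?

Computing M directly (units already consistent):
  gray cast iron: M = 60.4 kN·m per $
  titanium alloy: M = 3.85 kN·m per $
  borosilicate glass: M = 3.45 kN·m per $
  alumina ceramic: M = 3.19 kN·m per $
Gray cast iron has the largest M.

gray cast iron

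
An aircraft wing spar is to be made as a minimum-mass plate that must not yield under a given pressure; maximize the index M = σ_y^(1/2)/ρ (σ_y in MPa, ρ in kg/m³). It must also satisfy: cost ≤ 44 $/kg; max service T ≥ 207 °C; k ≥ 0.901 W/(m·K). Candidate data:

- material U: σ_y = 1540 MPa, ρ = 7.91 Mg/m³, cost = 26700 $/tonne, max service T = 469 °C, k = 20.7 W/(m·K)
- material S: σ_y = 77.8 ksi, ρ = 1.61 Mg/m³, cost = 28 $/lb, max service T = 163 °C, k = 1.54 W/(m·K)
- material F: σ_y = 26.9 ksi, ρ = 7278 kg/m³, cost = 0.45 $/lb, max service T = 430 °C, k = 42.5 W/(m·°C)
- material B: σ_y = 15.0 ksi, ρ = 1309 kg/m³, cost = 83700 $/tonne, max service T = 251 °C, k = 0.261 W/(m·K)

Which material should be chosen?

Screen on constraints: cost ≤ 44 $/kg; max service T ≥ 207 °C; k ≥ 0.901 W/(m·K). Survivors: material U, material F.
After converting to SI:
  material U: σ_y = 1540 MPa, ρ = 7910 kg/m³
  material F: σ_y = 185.5 MPa, ρ = 7278 kg/m³
  material U: M = 4.96×10⁻³
  material F: M = 1.87×10⁻³
Highest index: material U.

material U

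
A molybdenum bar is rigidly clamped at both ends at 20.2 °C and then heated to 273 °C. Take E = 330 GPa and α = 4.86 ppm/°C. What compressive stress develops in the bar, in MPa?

ΔT = 252.8 K. Constrained thermal stress σ = E·α·ΔT = 330.0×10³ MPa × 4.86×10⁻⁶ × 252.8 = 405 MPa (compressive).

405 MPa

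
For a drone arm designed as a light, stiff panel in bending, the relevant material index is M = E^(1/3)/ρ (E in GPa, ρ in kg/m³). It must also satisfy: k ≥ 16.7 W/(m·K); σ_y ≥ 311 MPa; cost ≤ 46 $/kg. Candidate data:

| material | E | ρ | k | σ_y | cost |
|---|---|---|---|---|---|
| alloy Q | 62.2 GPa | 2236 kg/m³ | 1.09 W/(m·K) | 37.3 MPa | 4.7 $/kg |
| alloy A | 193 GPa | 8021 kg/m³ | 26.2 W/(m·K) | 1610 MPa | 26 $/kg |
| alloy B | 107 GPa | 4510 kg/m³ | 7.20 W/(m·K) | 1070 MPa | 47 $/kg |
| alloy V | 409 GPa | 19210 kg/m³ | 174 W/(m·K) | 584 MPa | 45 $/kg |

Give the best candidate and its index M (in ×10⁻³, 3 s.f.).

Screen on constraints: k ≥ 16.7 W/(m·K); σ_y ≥ 311 MPa; cost ≤ 46 $/kg. Survivors: alloy A, alloy V.
Per-candidate index values:
  alloy A: M = 0.720×10⁻³
  alloy V: M = 0.386×10⁻³
Alloy A ranks first.

alloy A, M = 0.720×10⁻³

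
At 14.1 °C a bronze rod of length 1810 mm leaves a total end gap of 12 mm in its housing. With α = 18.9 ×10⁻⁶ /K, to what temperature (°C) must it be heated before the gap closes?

365 °C

α·L₀·ΔT = 12.0 mm ⇒ ΔT = 12.0 / (18.9×10⁻⁶ × 1810.0) = 350.8 K.
T = 14.1 + 350.8 = 364.9 °C.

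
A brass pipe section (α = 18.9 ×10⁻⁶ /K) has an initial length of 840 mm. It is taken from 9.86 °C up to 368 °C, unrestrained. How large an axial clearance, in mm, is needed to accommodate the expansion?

ΔT = 368 − 9.86 = 358.1 K.
ΔL = α·L₀·ΔT = 18.9×10⁻⁶ × 840 mm × 358.1 K = 5.69 mm.

5.69 mm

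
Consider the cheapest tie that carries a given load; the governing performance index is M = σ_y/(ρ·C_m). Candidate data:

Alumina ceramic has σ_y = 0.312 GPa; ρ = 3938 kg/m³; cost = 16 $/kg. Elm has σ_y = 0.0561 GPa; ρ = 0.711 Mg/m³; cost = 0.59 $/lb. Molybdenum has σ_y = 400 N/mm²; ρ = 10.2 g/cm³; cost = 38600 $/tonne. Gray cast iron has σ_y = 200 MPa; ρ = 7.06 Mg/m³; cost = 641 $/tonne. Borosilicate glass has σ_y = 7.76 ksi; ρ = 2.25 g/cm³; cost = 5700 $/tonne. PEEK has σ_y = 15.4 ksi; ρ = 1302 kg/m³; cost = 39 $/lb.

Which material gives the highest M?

Convert each candidate to consistent units, then evaluate M:
  alumina ceramic: σ_y = 312.0 MPa, ρ = 3938 kg/m³, cost = 16.00 $/kg
  elm: σ_y = 56.10 MPa, ρ = 711.0 kg/m³, cost = 1.301 $/kg
  molybdenum: σ_y = 400.0 MPa, ρ = 10200 kg/m³, cost = 38.60 $/kg
  gray cast iron: σ_y = 200.0 MPa, ρ = 7060 kg/m³, cost = 0.6410 $/kg
  borosilicate glass: σ_y = 53.50 MPa, ρ = 2250 kg/m³, cost = 5.700 $/kg
  PEEK: σ_y = 106.2 MPa, ρ = 1302 kg/m³, cost = 85.98 $/kg
  elm: M = 60.7 kN·m per $
  gray cast iron: M = 44.2 kN·m per $
  alumina ceramic: M = 4.95 kN·m per $
  borosilicate glass: M = 4.17 kN·m per $
  molybdenum: M = 1.02 kN·m per $
  PEEK: M = 0.948 kN·m per $
Highest index: elm.

elm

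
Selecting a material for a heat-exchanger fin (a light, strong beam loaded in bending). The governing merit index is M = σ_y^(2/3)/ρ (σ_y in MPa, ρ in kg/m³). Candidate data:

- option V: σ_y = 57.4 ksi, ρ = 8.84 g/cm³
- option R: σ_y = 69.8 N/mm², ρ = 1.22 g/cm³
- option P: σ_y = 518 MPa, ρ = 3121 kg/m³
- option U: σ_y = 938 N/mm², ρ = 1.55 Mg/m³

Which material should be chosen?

In SI units:
  option V: σ_y = 395.8 MPa, ρ = 8840 kg/m³
  option R: σ_y = 69.80 MPa, ρ = 1220 kg/m³
  option P: σ_y = 518.0 MPa, ρ = 3121 kg/m³
  option U: σ_y = 938.0 MPa, ρ = 1550 kg/m³
  option U: M = 61.8×10⁻³
  option P: M = 20.7×10⁻³
  option R: M = 13.9×10⁻³
  option V: M = 6.10×10⁻³
Option U has the largest M.

option U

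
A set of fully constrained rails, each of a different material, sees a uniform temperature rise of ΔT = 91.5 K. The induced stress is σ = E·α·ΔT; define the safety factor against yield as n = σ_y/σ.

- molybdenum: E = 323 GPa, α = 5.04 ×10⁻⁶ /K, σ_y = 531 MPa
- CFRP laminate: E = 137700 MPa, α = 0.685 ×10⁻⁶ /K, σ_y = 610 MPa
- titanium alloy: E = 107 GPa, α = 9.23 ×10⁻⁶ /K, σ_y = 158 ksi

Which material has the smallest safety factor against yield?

With everything in SI (GPa, ×10⁻⁶/K, MPa):
  molybdenum: E = 323.0, α = 5.04, σ_y = 531.0 → σ = 149 MPa, n = 3.56
  CFRP laminate: E = 137.7, α = 0.685, σ_y = 610.0 → σ = 8.63 MPa, n = 70.7
  titanium alloy: E = 107.0, α = 9.23, σ_y = 1089 → σ = 90.4 MPa, n = 12.1
Molybdenum has the lowest safety factor, n = 3.56.

molybdenum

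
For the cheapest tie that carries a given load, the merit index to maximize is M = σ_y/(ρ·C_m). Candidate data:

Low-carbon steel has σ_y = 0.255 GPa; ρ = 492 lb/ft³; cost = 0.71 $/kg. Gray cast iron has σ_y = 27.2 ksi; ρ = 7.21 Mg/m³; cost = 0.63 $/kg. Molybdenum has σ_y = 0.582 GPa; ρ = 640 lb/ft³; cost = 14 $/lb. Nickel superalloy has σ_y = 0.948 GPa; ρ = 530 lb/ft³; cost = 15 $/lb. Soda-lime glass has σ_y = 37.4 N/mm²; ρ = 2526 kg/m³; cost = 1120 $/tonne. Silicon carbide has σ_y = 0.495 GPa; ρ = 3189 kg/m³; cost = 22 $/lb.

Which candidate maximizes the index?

low-carbon steel

Putting every candidate on a common basis:
  low-carbon steel: σ_y = 255.0 MPa, ρ = 7881 kg/m³, cost = 0.7100 $/kg
  gray cast iron: σ_y = 187.5 MPa, ρ = 7210 kg/m³, cost = 0.6300 $/kg
  molybdenum: σ_y = 582.0 MPa, ρ = 10250 kg/m³, cost = 30.86 $/kg
  nickel superalloy: σ_y = 948.0 MPa, ρ = 8490 kg/m³, cost = 33.07 $/kg
  soda-lime glass: σ_y = 37.40 MPa, ρ = 2526 kg/m³, cost = 1.120 $/kg
  silicon carbide: σ_y = 495.0 MPa, ρ = 3189 kg/m³, cost = 48.50 $/kg
  low-carbon steel: M = 45.6 kN·m per $
  gray cast iron: M = 41.3 kN·m per $
  soda-lime glass: M = 13.2 kN·m per $
  nickel superalloy: M = 3.38 kN·m per $
  silicon carbide: M = 3.20 kN·m per $
  molybdenum: M = 1.84 kN·m per $
Low-carbon steel has the largest M.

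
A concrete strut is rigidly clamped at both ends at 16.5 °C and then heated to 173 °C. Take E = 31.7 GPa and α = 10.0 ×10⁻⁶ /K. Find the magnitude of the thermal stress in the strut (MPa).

ΔT = 156.5 K. Constrained thermal stress σ = E·α·ΔT = 31.70×10³ MPa × 10.0×10⁻⁶ × 156.5 = 49.6 MPa (compressive).

49.6 MPa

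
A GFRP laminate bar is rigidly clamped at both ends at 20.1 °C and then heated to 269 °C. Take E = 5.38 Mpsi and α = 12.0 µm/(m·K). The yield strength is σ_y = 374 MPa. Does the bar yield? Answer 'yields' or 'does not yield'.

does not yield

E = 5.38 Mpsi = 37.09 GPa.
ΔT = 248.9 K. Constrained thermal stress σ = E·α·ΔT = 37.09×10³ MPa × 12.0×10⁻⁶ × 248.9 = 111 MPa (compressive).
Compare to σ_y = 374 MPa: σ < σ_y, so it does not yield.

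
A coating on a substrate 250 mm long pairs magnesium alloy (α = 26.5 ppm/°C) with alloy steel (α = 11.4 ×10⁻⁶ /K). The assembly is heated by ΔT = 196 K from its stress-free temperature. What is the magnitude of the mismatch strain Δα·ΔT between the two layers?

Δα = |26.5 − 11.4|×10⁻⁶/K = 15.1×10⁻⁶/K.
Mismatch strain = Δα·ΔT = 15.1×10⁻⁶ × 196.0 = 2.96×10⁻³.

2.96×10⁻³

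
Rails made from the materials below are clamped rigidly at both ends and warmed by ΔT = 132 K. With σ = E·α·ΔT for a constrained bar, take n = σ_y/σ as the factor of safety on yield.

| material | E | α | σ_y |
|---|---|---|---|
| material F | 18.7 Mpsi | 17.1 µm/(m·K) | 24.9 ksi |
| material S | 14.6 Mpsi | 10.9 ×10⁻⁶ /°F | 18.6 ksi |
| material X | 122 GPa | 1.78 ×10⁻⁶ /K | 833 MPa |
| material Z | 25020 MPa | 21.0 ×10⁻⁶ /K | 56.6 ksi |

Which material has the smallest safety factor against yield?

With everything in SI (GPa, ×10⁻⁶/K, MPa):
  material F: E = 128.9, α = 17.1, σ_y = 171.7 → σ = 291 MPa, n = 0.590
  material S: E = 100.7, α = 19.6, σ_y = 128.2 → σ = 261 MPa, n = 0.492
  material X: E = 122.0, α = 1.78, σ_y = 833.0 → σ = 28.7 MPa, n = 29.1
  material Z: E = 25.02, α = 21.0, σ_y = 390.2 → σ = 69.4 MPa, n = 5.63
Smallest n: material S with n = 0.492.

material S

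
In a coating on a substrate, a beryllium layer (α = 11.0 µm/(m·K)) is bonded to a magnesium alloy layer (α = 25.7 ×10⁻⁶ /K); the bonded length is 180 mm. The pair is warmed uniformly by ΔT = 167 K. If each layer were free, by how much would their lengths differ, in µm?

442 µm

Δα = |11.0 − 25.7|×10⁻⁶/K = 14.7×10⁻⁶/K.
ΔL_mismatch = Δα·L·ΔT = 14.7×10⁻⁶ × 180.0 mm × 167.0 K = 442 µm.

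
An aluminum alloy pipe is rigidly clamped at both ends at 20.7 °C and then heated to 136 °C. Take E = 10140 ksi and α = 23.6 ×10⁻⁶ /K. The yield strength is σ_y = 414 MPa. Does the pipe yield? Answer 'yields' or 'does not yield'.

E = 10140 ksi = 69.91 GPa.
ΔT = 115.3 K. Constrained thermal stress σ = E·α·ΔT = 69.91×10³ MPa × 23.6×10⁻⁶ × 115.3 = 190 MPa (compressive).
Compare to σ_y = 414 MPa: σ < σ_y, so it does not yield.

does not yield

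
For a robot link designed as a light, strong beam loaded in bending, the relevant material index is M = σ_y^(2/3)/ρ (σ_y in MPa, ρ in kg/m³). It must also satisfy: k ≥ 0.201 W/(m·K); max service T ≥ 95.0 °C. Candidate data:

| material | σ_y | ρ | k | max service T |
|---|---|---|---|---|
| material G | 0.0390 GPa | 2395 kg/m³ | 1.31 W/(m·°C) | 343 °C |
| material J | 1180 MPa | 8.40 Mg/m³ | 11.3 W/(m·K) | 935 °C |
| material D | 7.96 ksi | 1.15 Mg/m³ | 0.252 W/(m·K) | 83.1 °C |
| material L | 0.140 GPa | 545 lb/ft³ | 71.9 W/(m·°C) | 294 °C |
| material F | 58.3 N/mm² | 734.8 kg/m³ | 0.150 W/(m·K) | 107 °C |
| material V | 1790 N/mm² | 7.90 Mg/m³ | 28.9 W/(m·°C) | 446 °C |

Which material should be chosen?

Screen on constraints: k ≥ 0.201 W/(m·K); max service T ≥ 95.0 °C. Survivors: material G, material J, material L, material V.
In SI units:
  material G: σ_y = 39.00 MPa, ρ = 2395 kg/m³
  material J: σ_y = 1180 MPa, ρ = 8400 kg/m³
  material L: σ_y = 140.0 MPa, ρ = 8730 kg/m³
  material V: σ_y = 1790 MPa, ρ = 7900 kg/m³
  material V: M = 18.7×10⁻³
  material J: M = 13.3×10⁻³
  material G: M = 4.80×10⁻³
  material L: M = 3.09×10⁻³
Material V ranks first.

material V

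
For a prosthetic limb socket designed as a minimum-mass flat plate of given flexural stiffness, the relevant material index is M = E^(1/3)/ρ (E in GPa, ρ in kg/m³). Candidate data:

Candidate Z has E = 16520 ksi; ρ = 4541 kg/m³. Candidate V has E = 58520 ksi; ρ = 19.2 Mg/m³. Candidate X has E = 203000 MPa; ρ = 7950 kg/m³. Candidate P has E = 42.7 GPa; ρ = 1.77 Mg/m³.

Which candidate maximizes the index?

Convert each candidate to consistent units, then evaluate M:
  candidate Z: E = 113.9 GPa, ρ = 4541 kg/m³
  candidate V: E = 403.5 GPa, ρ = 19200 kg/m³
  candidate X: E = 203.0 GPa, ρ = 7950 kg/m³
  candidate P: E = 42.70 GPa, ρ = 1770 kg/m³
  candidate P: M = 1.97×10⁻³
  candidate Z: M = 1.07×10⁻³
  candidate X: M = 0.739×10⁻³
  candidate V: M = 0.385×10⁻³
Candidate P has the largest M.

candidate P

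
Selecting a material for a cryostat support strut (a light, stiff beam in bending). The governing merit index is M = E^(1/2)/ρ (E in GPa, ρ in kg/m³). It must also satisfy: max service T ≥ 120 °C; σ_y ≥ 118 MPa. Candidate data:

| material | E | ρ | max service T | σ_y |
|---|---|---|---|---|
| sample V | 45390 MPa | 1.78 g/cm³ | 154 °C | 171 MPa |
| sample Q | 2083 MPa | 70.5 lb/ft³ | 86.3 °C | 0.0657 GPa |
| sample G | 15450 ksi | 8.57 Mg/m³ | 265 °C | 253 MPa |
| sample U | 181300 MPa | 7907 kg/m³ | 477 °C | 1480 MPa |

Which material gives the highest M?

Screen on constraints: max service T ≥ 120 °C; σ_y ≥ 118 MPa. Survivors: sample V, sample G, sample U.
Normalizing units and computing the index:
  sample V: E = 45.39 GPa, ρ = 1780 kg/m³
  sample G: E = 106.5 GPa, ρ = 8570 kg/m³
  sample U: E = 181.3 GPa, ρ = 7907 kg/m³
  sample V: M = 3.78×10⁻³
  sample U: M = 1.70×10⁻³
  sample G: M = 1.20×10⁻³
The maximum is for sample V.

sample V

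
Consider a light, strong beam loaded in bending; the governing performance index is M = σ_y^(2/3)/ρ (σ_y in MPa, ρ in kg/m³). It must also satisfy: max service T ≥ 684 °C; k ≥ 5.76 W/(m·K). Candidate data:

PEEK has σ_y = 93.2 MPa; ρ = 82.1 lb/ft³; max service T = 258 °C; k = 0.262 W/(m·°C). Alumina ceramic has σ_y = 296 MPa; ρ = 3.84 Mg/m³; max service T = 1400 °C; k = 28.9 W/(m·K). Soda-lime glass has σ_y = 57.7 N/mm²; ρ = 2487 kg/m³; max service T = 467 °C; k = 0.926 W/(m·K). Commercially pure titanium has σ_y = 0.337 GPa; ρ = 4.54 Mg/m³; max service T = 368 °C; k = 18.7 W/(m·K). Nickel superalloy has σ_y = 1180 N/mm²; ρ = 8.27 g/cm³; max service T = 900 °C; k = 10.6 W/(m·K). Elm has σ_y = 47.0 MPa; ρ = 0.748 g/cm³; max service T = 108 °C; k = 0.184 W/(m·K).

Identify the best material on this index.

Screen on constraints: max service T ≥ 684 °C; k ≥ 5.76 W/(m·K). Survivors: alumina ceramic, nickel superalloy.
Putting every candidate on a common basis:
  alumina ceramic: σ_y = 296.0 MPa, ρ = 3840 kg/m³
  nickel superalloy: σ_y = 1180 MPa, ρ = 8270 kg/m³
  nickel superalloy: M = 13.5×10⁻³
  alumina ceramic: M = 11.6×10⁻³
The maximum is for nickel superalloy.

nickel superalloy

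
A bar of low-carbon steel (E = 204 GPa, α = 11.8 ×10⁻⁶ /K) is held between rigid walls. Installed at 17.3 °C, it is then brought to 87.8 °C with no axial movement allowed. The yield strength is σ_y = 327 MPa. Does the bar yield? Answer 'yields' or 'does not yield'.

ΔT = 70.50 K. Constrained thermal stress σ = E·α·ΔT = 204.0×10³ MPa × 11.8×10⁻⁶ × 70.50 = 170 MPa (compressive).
Compare to σ_y = 327 MPa: σ < σ_y, so it does not yield.

does not yield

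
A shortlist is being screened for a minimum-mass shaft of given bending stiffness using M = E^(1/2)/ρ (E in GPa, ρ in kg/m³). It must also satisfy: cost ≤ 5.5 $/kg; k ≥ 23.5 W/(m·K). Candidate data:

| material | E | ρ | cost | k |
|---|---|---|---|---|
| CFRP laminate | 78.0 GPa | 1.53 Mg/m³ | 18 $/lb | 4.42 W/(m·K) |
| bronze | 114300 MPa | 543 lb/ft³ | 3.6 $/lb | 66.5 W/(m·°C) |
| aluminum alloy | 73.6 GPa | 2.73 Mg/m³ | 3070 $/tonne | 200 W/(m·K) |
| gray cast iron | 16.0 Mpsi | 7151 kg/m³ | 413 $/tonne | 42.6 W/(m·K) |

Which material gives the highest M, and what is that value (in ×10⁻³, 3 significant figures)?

Screen on constraints: cost ≤ 5.5 $/kg; k ≥ 23.5 W/(m·K). Survivors: aluminum alloy, gray cast iron.
Putting every candidate on a common basis:
  aluminum alloy: E = 73.60 GPa, ρ = 2730 kg/m³
  gray cast iron: E = 110.3 GPa, ρ = 7151 kg/m³
  aluminum alloy: M = 3.14×10⁻³
  gray cast iron: M = 1.47×10⁻³
The maximum is for aluminum alloy.

aluminum alloy, M = 3.14×10⁻³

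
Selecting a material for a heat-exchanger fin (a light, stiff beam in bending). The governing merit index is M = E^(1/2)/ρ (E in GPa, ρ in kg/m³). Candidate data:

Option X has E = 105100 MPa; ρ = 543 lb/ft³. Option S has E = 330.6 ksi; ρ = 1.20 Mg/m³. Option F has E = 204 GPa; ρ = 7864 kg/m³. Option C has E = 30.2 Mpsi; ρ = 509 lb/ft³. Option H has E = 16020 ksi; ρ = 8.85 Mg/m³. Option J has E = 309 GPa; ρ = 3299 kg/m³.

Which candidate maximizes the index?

option J

Putting every candidate on a common basis:
  option X: E = 105.1 GPa, ρ = 8698 kg/m³
  option S: E = 2.279 GPa, ρ = 1200 kg/m³
  option F: E = 204.0 GPa, ρ = 7864 kg/m³
  option C: E = 208.2 GPa, ρ = 8153 kg/m³
  option H: E = 110.5 GPa, ρ = 8850 kg/m³
  option J: E = 309.0 GPa, ρ = 3299 kg/m³
  option J: M = 5.33×10⁻³
  option F: M = 1.82×10⁻³
  option C: M = 1.77×10⁻³
  option S: M = 1.26×10⁻³
  option H: M = 1.19×10⁻³
  option X: M = 1.18×10⁻³
The maximum is for option J.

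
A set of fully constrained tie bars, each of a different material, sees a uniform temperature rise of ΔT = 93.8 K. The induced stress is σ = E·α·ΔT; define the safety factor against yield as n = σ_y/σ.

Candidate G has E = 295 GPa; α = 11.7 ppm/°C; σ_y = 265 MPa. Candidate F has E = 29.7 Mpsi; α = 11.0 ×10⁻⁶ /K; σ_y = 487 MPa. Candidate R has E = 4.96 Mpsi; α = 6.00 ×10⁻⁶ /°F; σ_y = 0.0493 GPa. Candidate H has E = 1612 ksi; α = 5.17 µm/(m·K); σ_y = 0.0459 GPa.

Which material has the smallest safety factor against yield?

candidate G

With everything in SI (GPa, ×10⁻⁶/K, MPa):
  candidate G: E = 295.0, α = 11.7, σ_y = 265.0 → σ = 324 MPa, n = 0.819
  candidate F: E = 204.8, α = 11.0, σ_y = 487.0 → σ = 211 MPa, n = 2.30
  candidate R: E = 34.20, α = 10.8, σ_y = 49.30 → σ = 34.6 MPa, n = 1.42
  candidate H: E = 11.11, α = 5.17, σ_y = 45.90 → σ = 5.39 MPa, n = 8.52
Smallest n: candidate G with n = 0.819.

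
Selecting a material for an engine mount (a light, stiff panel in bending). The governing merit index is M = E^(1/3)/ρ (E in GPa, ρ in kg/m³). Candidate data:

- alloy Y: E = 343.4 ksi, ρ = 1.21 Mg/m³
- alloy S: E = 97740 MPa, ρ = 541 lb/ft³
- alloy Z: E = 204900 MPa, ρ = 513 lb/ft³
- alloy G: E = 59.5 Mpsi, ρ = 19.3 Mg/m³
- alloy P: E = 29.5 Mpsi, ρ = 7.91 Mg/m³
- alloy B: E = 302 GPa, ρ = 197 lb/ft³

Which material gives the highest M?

In SI units:
  alloy Y: E = 2.368 GPa, ρ = 1210 kg/m³
  alloy S: E = 97.74 GPa, ρ = 8666 kg/m³
  alloy Z: E = 204.9 GPa, ρ = 8217 kg/m³
  alloy G: E = 410.2 GPa, ρ = 19300 kg/m³
  alloy P: E = 203.4 GPa, ρ = 7910 kg/m³
  alloy B: E = 302.0 GPa, ρ = 3156 kg/m³
  alloy B: M = 2.13×10⁻³
  alloy Y: M = 1.10×10⁻³
  alloy P: M = 0.743×10⁻³
  alloy Z: M = 0.717×10⁻³
  alloy S: M = 0.532×10⁻³
  alloy G: M = 0.385×10⁻³
Highest index: alloy B.

alloy B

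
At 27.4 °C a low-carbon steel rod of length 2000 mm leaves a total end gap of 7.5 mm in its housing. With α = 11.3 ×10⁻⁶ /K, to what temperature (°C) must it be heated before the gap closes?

α·L₀·ΔT = 7.5 mm ⇒ ΔT = 7.5 / (11.3×10⁻⁶ × 2000.0) = 331.9 K.
T = 27.4 + 331.9 = 359.3 °C.

359 °C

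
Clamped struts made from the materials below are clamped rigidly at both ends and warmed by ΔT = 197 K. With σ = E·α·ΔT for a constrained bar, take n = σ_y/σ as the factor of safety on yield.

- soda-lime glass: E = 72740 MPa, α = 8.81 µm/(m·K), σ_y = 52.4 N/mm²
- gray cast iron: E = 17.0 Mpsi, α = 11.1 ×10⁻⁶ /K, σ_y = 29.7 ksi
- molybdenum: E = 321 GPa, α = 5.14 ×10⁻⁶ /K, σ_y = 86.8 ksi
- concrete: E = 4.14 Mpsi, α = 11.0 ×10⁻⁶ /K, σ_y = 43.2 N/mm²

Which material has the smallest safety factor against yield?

Per material, after unit conversion:
  soda-lime glass: E = 72.74, α = 8.81, σ_y = 52.40 → σ = 126 MPa, n = 0.415
  gray cast iron: E = 117.2, α = 11.1, σ_y = 204.8 → σ = 256 MPa, n = 0.799
  molybdenum: E = 321.0, α = 5.14, σ_y = 598.5 → σ = 325 MPa, n = 1.84
  concrete: E = 28.54, α = 11.0, σ_y = 43.20 → σ = 61.9 MPa, n = 0.698
Soda-lime glass has the lowest safety factor, n = 0.415.

soda-lime glass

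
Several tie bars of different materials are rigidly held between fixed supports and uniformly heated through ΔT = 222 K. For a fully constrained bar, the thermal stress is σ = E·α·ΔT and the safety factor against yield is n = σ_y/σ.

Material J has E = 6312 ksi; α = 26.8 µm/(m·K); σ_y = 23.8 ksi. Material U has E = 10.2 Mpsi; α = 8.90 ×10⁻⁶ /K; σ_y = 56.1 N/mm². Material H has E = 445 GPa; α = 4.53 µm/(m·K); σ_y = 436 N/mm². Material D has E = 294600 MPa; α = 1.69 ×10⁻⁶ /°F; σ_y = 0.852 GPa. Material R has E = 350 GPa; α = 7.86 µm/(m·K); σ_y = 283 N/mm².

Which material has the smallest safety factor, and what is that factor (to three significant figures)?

In consistent units (E in GPa, α in ×10⁻⁶/K, σ_y in MPa):
  material J: E = 43.52, α = 26.8, σ_y = 164.1 → σ = 259 MPa, n = 0.634
  material U: E = 70.33, α = 8.90, σ_y = 56.10 → σ = 139 MPa, n = 0.404
  material H: E = 445.0, α = 4.53, σ_y = 436.0 → σ = 448 MPa, n = 0.974
  material D: E = 294.6, α = 3.04, σ_y = 852.0 → σ = 199 MPa, n = 4.28
  material R: E = 350.0, α = 7.86, σ_y = 283.0 → σ = 611 MPa, n = 0.463
Material U has the lowest safety factor, n = 0.404.

material U, n = 0.404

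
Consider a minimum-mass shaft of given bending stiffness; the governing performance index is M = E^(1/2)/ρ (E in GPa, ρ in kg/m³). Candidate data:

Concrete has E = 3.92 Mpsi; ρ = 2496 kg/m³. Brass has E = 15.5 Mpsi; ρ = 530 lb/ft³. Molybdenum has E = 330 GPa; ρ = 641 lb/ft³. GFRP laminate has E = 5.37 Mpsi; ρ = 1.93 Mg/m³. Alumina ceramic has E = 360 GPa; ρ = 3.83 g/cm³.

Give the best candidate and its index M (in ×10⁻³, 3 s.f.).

Putting every candidate on a common basis:
  concrete: E = 27.03 GPa, ρ = 2496 kg/m³
  brass: E = 106.9 GPa, ρ = 8490 kg/m³
  molybdenum: E = 330.0 GPa, ρ = 10270 kg/m³
  GFRP laminate: E = 37.02 GPa, ρ = 1930 kg/m³
  alumina ceramic: E = 360.0 GPa, ρ = 3830 kg/m³
  alumina ceramic: M = 4.95×10⁻³
  GFRP laminate: M = 3.15×10⁻³
  concrete: M = 2.08×10⁻³
  molybdenum: M = 1.77×10⁻³
  brass: M = 1.22×10⁻³
The maximum is for alumina ceramic.

alumina ceramic, M = 4.95×10⁻³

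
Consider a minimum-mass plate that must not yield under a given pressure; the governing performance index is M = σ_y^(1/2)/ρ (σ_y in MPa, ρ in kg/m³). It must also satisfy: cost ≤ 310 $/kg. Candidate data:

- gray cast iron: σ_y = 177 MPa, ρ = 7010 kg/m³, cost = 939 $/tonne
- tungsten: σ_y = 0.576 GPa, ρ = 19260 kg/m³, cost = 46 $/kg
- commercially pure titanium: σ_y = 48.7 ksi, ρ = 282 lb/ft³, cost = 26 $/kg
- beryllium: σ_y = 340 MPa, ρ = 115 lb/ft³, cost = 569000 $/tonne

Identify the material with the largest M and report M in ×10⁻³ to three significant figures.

commercially pure titanium, M = 4.06×10⁻³

Screen on constraints: cost ≤ 310 $/kg. Survivors: gray cast iron, tungsten, commercially pure titanium.
Putting every candidate on a common basis:
  gray cast iron: σ_y = 177.0 MPa, ρ = 7010 kg/m³
  tungsten: σ_y = 576.0 MPa, ρ = 19260 kg/m³
  commercially pure titanium: σ_y = 335.8 MPa, ρ = 4517 kg/m³
  commercially pure titanium: M = 4.06×10⁻³
  gray cast iron: M = 1.90×10⁻³
  tungsten: M = 1.25×10⁻³
Commercially pure titanium has the largest M.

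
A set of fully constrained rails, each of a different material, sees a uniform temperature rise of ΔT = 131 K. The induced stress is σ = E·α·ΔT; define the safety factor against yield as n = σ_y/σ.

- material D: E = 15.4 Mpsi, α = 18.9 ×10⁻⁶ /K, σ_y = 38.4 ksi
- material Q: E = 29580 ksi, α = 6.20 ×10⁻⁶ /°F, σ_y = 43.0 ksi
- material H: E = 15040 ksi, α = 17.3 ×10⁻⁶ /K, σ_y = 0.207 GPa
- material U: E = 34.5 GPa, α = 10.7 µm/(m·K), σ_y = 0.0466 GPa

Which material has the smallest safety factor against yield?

material H

Converting E to GPa, α to ×10⁻⁶/K, σ_y to MPa, then σ and n for each:
  material D: E = 106.2, α = 18.9, σ_y = 264.8 → σ = 263 MPa, n = 1.01
  material Q: E = 203.9, α = 11.2, σ_y = 296.5 → σ = 298 MPa, n = 0.994
  material H: E = 103.7, α = 17.3, σ_y = 207.0 → σ = 235 MPa, n = 0.881
  material U: E = 34.50, α = 10.7, σ_y = 46.60 → σ = 48.4 MPa, n = 0.964
The minimum is material H at n = 0.881.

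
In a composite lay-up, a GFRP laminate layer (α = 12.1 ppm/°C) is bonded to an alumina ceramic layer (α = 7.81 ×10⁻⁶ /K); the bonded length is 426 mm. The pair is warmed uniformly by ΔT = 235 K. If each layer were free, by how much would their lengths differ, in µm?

429 µm

Δα = |12.1 − 7.81|×10⁻⁶/K = 4.29×10⁻⁶/K.
ΔL_mismatch = Δα·L·ΔT = 4.29×10⁻⁶ × 426.0 mm × 235.0 K = 429 µm.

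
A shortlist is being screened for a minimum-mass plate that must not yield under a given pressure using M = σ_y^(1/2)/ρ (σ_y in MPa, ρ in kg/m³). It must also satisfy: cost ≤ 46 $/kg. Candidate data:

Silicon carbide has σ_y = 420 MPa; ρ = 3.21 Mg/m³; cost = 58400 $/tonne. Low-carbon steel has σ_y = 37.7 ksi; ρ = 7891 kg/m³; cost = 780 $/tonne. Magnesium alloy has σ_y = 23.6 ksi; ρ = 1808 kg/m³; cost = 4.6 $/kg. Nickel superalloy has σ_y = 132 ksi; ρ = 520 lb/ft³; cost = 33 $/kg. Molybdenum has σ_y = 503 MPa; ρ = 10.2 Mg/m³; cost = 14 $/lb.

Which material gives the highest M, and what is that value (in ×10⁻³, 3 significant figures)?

magnesium alloy, M = 7.06×10⁻³

Screen on constraints: cost ≤ 46 $/kg. Survivors: low-carbon steel, magnesium alloy, nickel superalloy, molybdenum.
After converting to SI:
  low-carbon steel: σ_y = 259.9 MPa, ρ = 7891 kg/m³
  magnesium alloy: σ_y = 162.7 MPa, ρ = 1808 kg/m³
  nickel superalloy: σ_y = 910.1 MPa, ρ = 8330 kg/m³
  molybdenum: σ_y = 503.0 MPa, ρ = 10200 kg/m³
  magnesium alloy: M = 7.06×10⁻³
  nickel superalloy: M = 3.62×10⁻³
  molybdenum: M = 2.20×10⁻³
  low-carbon steel: M = 2.04×10⁻³
Magnesium alloy ranks first.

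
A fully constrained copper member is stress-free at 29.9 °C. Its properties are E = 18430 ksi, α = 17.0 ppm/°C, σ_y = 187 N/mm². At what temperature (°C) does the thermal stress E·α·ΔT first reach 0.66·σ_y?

87.0 °C

E = 18430 ksi = 127.1 GPa.
σ_y = 187 N/mm² = 187.0 MPa.
E·α·ΔT = 123.4 MPa ⇒ ΔT = 123.4 / (127.1×10³ × 17.0×10⁻⁶) = 57.13 K.
T = 29.9 + 57.13 = 87.03 °C.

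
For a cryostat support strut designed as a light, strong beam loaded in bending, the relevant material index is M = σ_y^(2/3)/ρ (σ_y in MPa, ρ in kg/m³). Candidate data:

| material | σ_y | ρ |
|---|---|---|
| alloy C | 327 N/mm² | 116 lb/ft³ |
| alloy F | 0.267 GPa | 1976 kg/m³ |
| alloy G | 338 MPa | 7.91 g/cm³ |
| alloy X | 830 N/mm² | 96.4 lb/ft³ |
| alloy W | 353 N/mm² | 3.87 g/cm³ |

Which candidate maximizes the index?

Normalizing units and computing the index:
  alloy C: σ_y = 327.0 MPa, ρ = 1858 kg/m³
  alloy F: σ_y = 267.0 MPa, ρ = 1976 kg/m³
  alloy G: σ_y = 338.0 MPa, ρ = 7910 kg/m³
  alloy X: σ_y = 830.0 MPa, ρ = 1544 kg/m³
  alloy W: σ_y = 353.0 MPa, ρ = 3870 kg/m³
  alloy X: M = 57.2×10⁻³
  alloy C: M = 25.5×10⁻³
  alloy F: M = 21.0×10⁻³
  alloy W: M = 12.9×10⁻³
  alloy G: M = 6.13×10⁻³
Highest index: alloy X.

alloy X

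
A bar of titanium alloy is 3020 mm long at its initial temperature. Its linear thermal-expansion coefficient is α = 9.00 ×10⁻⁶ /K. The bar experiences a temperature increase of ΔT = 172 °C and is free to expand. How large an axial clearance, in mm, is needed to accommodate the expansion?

ΔL = α·L₀·ΔT = 9.00×10⁻⁶ × 3020 mm × 172.0 K = 4.67 mm.

4.67 mm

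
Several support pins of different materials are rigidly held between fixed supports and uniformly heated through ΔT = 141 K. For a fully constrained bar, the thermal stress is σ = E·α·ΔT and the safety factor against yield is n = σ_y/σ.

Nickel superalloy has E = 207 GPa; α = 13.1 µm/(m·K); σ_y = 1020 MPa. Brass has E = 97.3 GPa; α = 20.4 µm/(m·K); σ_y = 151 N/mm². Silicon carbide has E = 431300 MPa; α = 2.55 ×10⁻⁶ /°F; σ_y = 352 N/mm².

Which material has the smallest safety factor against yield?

brass

Per material, after unit conversion:
  nickel superalloy: E = 207.0, α = 13.1, σ_y = 1020 → σ = 382 MPa, n = 2.67
  brass: E = 97.30, α = 20.4, σ_y = 151.0 → σ = 280 MPa, n = 0.540
  silicon carbide: E = 431.3, α = 4.59, σ_y = 352.0 → σ = 279 MPa, n = 1.26
The minimum is brass at n = 0.540.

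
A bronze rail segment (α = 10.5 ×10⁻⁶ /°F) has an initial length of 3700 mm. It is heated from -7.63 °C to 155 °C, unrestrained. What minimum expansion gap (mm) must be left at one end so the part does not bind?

Convert α: 10.5×10⁻⁶/°F × (9/5) = 18.9×10⁻⁶/K.
ΔT = 155 − (-7.63) = 162.6 K.
ΔL = α·L₀·ΔT = 18.9×10⁻⁶ × 3700 mm × 162.6 K = 11.4 mm.

11.4 mm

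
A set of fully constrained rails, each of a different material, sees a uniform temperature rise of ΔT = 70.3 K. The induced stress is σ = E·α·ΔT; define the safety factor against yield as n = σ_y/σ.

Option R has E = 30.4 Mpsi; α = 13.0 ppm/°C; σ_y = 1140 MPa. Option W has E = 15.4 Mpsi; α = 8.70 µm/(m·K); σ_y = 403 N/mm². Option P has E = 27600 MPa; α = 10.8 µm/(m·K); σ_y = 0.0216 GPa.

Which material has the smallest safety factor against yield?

option P

Per material, after unit conversion:
  option R: E = 209.6, α = 13.0, σ_y = 1140 → σ = 192 MPa, n = 5.95
  option W: E = 106.2, α = 8.70, σ_y = 403.0 → σ = 64.9 MPa, n = 6.21
  option P: E = 27.60, α = 10.8, σ_y = 21.60 → σ = 21.0 MPa, n = 1.03
Smallest n: option P with n = 1.03.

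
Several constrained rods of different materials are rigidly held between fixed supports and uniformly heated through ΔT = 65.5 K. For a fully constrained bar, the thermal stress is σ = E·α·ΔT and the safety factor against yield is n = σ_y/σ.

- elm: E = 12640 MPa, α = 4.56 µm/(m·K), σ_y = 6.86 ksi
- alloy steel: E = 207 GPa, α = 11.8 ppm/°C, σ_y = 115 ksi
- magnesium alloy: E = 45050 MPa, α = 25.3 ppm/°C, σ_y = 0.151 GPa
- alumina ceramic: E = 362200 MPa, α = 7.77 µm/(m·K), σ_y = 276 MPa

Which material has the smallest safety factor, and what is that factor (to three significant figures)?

alumina ceramic, n = 1.50

In consistent units (E in GPa, α in ×10⁻⁶/K, σ_y in MPa):
  elm: E = 12.64, α = 4.56, σ_y = 47.30 → σ = 3.78 MPa, n = 12.5
  alloy steel: E = 207.0, α = 11.8, σ_y = 792.9 → σ = 160 MPa, n = 4.96
  magnesium alloy: E = 45.05, α = 25.3, σ_y = 151.0 → σ = 74.7 MPa, n = 2.02
  alumina ceramic: E = 362.2, α = 7.77, σ_y = 276.0 → σ = 184 MPa, n = 1.50
Smallest n: alumina ceramic with n = 1.50.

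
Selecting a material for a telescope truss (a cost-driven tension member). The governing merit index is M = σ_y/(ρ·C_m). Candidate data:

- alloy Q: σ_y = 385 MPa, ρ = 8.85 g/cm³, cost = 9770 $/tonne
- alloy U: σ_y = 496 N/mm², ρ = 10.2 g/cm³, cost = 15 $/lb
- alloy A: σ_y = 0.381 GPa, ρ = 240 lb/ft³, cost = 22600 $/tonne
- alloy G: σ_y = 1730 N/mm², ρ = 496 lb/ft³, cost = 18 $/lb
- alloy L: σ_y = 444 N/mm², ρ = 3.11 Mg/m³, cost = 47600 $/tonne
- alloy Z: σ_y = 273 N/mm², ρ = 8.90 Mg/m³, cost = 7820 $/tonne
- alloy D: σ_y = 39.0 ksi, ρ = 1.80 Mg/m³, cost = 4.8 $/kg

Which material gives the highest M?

Normalizing units and computing the index:
  alloy Q: σ_y = 385.0 MPa, ρ = 8850 kg/m³, cost = 9.770 $/kg
  alloy U: σ_y = 496.0 MPa, ρ = 10200 kg/m³, cost = 33.07 $/kg
  alloy A: σ_y = 381.0 MPa, ρ = 3844 kg/m³, cost = 22.60 $/kg
  alloy G: σ_y = 1730 MPa, ρ = 7945 kg/m³, cost = 39.68 $/kg
  alloy L: σ_y = 444.0 MPa, ρ = 3110 kg/m³, cost = 47.60 $/kg
  alloy Z: σ_y = 273.0 MPa, ρ = 8900 kg/m³, cost = 7.820 $/kg
  alloy D: σ_y = 268.9 MPa, ρ = 1800 kg/m³, cost = 4.800 $/kg
  alloy D: M = 31.1 kN·m per $
  alloy G: M = 5.49 kN·m per $
  alloy Q: M = 4.45 kN·m per $
  alloy A: M = 4.39 kN·m per $
  alloy Z: M = 3.92 kN·m per $
  alloy L: M = 3.00 kN·m per $
  alloy U: M = 1.47 kN·m per $
Highest index: alloy D.

alloy D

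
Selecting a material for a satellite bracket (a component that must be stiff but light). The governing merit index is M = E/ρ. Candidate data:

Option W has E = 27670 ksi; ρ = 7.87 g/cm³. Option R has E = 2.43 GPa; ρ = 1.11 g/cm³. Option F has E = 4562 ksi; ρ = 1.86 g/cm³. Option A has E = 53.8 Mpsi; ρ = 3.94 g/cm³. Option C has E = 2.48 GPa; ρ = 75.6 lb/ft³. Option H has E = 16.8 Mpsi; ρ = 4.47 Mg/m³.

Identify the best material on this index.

option A

Putting every candidate on a common basis:
  option W: E = 190.8 GPa, ρ = 7870 kg/m³
  option R: E = 2.430 GPa, ρ = 1110 kg/m³
  option F: E = 31.45 GPa, ρ = 1860 kg/m³
  option A: E = 370.9 GPa, ρ = 3940 kg/m³
  option C: E = 2.480 GPa, ρ = 1211 kg/m³
  option H: E = 115.8 GPa, ρ = 4470 kg/m³
  option A: M = 94.1 MN·m/kg
  option H: M = 25.9 MN·m/kg
  option W: M = 24.2 MN·m/kg
  option F: M = 16.9 MN·m/kg
  option R: M = 2.19 MN·m/kg
  option C: M = 2.05 MN·m/kg
Highest index: option A.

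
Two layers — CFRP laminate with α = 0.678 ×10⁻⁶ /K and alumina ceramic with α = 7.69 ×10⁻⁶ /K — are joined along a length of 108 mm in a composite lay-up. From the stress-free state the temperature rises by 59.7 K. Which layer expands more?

alumina ceramic

α(CFRP laminate) = 0.678×10⁻⁶/K vs α(alumina ceramic) = 7.69×10⁻⁶/K.
Higher α expands more for the same ΔT: alumina ceramic.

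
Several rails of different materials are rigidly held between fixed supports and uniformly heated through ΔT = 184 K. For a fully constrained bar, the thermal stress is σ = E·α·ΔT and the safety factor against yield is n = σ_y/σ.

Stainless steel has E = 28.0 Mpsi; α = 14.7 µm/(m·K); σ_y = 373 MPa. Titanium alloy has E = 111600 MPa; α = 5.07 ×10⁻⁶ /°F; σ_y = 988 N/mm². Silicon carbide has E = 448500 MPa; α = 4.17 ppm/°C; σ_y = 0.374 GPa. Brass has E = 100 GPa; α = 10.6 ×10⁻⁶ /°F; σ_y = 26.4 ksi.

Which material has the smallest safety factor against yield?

brass

Per material, after unit conversion:
  stainless steel: E = 193.1, α = 14.7, σ_y = 373.0 → σ = 522 MPa, n = 0.714
  titanium alloy: E = 111.6, α = 9.13, σ_y = 988.0 → σ = 187 MPa, n = 5.27
  silicon carbide: E = 448.5, α = 4.17, σ_y = 374.0 → σ = 344 MPa, n = 1.09
  brass: E = 100.0, α = 19.1, σ_y = 182.0 → σ = 351 MPa, n = 0.518
Smallest n: brass with n = 0.518.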